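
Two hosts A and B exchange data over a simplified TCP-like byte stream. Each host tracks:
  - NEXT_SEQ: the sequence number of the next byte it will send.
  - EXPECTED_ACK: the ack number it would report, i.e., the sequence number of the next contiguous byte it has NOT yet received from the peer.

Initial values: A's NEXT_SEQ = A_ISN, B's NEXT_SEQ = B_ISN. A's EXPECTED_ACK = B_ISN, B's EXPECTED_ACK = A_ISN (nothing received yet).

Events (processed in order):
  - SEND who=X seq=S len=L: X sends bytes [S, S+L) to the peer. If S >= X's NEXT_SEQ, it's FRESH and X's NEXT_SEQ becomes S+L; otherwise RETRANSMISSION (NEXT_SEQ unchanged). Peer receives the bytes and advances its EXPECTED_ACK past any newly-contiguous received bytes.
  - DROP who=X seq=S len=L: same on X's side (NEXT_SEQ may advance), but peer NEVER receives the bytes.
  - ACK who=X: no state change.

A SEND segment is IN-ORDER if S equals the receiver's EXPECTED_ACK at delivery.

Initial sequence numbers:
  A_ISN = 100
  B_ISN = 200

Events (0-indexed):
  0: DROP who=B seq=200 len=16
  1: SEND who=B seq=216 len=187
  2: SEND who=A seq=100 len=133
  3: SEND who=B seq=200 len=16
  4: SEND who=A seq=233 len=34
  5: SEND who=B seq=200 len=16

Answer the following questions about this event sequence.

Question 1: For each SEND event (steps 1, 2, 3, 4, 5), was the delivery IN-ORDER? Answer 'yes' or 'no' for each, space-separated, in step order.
Step 1: SEND seq=216 -> out-of-order
Step 2: SEND seq=100 -> in-order
Step 3: SEND seq=200 -> in-order
Step 4: SEND seq=233 -> in-order
Step 5: SEND seq=200 -> out-of-order

Answer: no yes yes yes no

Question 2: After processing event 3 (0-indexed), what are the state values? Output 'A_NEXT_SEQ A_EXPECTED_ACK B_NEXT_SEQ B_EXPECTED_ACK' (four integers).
After event 0: A_seq=100 A_ack=200 B_seq=216 B_ack=100
After event 1: A_seq=100 A_ack=200 B_seq=403 B_ack=100
After event 2: A_seq=233 A_ack=200 B_seq=403 B_ack=233
After event 3: A_seq=233 A_ack=403 B_seq=403 B_ack=233

233 403 403 233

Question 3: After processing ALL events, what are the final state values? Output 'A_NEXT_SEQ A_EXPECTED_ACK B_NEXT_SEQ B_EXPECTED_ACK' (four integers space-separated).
Answer: 267 403 403 267

Derivation:
After event 0: A_seq=100 A_ack=200 B_seq=216 B_ack=100
After event 1: A_seq=100 A_ack=200 B_seq=403 B_ack=100
After event 2: A_seq=233 A_ack=200 B_seq=403 B_ack=233
After event 3: A_seq=233 A_ack=403 B_seq=403 B_ack=233
After event 4: A_seq=267 A_ack=403 B_seq=403 B_ack=267
After event 5: A_seq=267 A_ack=403 B_seq=403 B_ack=267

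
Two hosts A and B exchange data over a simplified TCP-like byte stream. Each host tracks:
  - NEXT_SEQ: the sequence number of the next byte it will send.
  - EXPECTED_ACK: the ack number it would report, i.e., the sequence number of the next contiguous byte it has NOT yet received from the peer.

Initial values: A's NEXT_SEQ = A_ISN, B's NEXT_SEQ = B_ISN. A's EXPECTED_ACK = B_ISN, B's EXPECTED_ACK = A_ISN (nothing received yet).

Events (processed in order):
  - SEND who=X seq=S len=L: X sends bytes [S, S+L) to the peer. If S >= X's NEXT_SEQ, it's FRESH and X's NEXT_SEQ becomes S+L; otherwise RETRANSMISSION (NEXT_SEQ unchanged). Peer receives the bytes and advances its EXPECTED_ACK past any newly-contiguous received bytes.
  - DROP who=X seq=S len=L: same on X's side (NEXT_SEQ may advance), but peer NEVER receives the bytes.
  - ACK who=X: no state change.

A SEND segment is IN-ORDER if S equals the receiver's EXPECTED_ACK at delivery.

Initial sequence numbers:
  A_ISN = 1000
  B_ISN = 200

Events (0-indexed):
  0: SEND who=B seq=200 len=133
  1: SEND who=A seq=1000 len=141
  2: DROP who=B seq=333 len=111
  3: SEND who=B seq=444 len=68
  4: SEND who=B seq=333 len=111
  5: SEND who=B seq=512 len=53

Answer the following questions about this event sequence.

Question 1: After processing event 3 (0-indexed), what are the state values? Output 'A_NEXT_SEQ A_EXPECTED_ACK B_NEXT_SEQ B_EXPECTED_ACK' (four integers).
After event 0: A_seq=1000 A_ack=333 B_seq=333 B_ack=1000
After event 1: A_seq=1141 A_ack=333 B_seq=333 B_ack=1141
After event 2: A_seq=1141 A_ack=333 B_seq=444 B_ack=1141
After event 3: A_seq=1141 A_ack=333 B_seq=512 B_ack=1141

1141 333 512 1141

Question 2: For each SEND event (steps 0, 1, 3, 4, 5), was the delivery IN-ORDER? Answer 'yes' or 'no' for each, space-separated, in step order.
Answer: yes yes no yes yes

Derivation:
Step 0: SEND seq=200 -> in-order
Step 1: SEND seq=1000 -> in-order
Step 3: SEND seq=444 -> out-of-order
Step 4: SEND seq=333 -> in-order
Step 5: SEND seq=512 -> in-order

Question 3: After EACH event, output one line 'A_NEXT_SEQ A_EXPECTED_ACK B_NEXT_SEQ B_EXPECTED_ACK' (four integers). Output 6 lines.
1000 333 333 1000
1141 333 333 1141
1141 333 444 1141
1141 333 512 1141
1141 512 512 1141
1141 565 565 1141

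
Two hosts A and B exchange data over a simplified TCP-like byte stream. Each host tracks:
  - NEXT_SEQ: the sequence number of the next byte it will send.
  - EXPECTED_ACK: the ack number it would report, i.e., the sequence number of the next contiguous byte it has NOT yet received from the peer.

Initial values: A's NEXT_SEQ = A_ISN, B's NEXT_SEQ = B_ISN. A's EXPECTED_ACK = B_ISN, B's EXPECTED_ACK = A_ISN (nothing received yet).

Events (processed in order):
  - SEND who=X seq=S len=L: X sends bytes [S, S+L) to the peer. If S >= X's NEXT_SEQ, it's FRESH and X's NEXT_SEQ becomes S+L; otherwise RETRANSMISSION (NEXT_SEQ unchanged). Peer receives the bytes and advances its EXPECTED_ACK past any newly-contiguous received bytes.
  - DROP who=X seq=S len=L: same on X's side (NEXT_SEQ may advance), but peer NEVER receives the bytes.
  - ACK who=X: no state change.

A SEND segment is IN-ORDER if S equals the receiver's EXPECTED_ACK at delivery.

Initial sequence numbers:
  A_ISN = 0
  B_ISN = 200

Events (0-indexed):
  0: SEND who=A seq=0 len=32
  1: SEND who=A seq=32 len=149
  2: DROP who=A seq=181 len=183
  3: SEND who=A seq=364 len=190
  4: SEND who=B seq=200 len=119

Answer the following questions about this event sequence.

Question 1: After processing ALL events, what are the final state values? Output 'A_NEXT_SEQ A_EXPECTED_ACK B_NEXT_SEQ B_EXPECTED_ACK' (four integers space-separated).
Answer: 554 319 319 181

Derivation:
After event 0: A_seq=32 A_ack=200 B_seq=200 B_ack=32
After event 1: A_seq=181 A_ack=200 B_seq=200 B_ack=181
After event 2: A_seq=364 A_ack=200 B_seq=200 B_ack=181
After event 3: A_seq=554 A_ack=200 B_seq=200 B_ack=181
After event 4: A_seq=554 A_ack=319 B_seq=319 B_ack=181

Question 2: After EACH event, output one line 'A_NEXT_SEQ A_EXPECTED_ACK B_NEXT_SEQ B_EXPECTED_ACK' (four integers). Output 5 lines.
32 200 200 32
181 200 200 181
364 200 200 181
554 200 200 181
554 319 319 181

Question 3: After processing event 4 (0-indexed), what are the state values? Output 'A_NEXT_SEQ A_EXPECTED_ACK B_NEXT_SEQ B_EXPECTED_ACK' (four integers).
After event 0: A_seq=32 A_ack=200 B_seq=200 B_ack=32
After event 1: A_seq=181 A_ack=200 B_seq=200 B_ack=181
After event 2: A_seq=364 A_ack=200 B_seq=200 B_ack=181
After event 3: A_seq=554 A_ack=200 B_seq=200 B_ack=181
After event 4: A_seq=554 A_ack=319 B_seq=319 B_ack=181

554 319 319 181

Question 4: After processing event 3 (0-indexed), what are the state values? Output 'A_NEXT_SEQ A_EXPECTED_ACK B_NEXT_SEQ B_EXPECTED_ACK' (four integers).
After event 0: A_seq=32 A_ack=200 B_seq=200 B_ack=32
After event 1: A_seq=181 A_ack=200 B_seq=200 B_ack=181
After event 2: A_seq=364 A_ack=200 B_seq=200 B_ack=181
After event 3: A_seq=554 A_ack=200 B_seq=200 B_ack=181

554 200 200 181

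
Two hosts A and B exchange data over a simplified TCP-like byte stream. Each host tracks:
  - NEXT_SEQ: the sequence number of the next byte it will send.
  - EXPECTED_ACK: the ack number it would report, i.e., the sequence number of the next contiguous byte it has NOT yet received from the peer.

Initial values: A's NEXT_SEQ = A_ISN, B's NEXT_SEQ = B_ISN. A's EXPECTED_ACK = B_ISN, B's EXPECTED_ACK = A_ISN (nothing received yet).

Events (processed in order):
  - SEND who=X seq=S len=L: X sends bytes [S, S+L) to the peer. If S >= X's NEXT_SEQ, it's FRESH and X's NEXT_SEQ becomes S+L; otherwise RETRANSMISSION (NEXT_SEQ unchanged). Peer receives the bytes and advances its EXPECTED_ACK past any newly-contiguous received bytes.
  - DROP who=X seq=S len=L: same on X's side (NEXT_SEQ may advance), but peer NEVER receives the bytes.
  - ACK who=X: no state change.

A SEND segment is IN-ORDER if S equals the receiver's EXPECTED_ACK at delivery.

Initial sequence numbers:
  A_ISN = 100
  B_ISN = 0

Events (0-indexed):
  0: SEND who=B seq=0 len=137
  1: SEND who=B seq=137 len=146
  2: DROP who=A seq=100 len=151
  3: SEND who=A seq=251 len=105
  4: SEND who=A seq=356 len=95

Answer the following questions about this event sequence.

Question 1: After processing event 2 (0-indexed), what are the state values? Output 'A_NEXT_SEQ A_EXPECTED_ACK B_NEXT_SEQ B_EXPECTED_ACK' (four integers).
After event 0: A_seq=100 A_ack=137 B_seq=137 B_ack=100
After event 1: A_seq=100 A_ack=283 B_seq=283 B_ack=100
After event 2: A_seq=251 A_ack=283 B_seq=283 B_ack=100

251 283 283 100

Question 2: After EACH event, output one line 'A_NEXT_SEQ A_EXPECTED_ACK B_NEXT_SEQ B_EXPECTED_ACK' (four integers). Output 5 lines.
100 137 137 100
100 283 283 100
251 283 283 100
356 283 283 100
451 283 283 100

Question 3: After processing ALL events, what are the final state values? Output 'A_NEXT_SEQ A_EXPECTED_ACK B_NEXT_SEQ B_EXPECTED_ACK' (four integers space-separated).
After event 0: A_seq=100 A_ack=137 B_seq=137 B_ack=100
After event 1: A_seq=100 A_ack=283 B_seq=283 B_ack=100
After event 2: A_seq=251 A_ack=283 B_seq=283 B_ack=100
After event 3: A_seq=356 A_ack=283 B_seq=283 B_ack=100
After event 4: A_seq=451 A_ack=283 B_seq=283 B_ack=100

Answer: 451 283 283 100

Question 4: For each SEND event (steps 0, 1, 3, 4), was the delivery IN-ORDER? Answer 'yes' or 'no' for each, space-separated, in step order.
Step 0: SEND seq=0 -> in-order
Step 1: SEND seq=137 -> in-order
Step 3: SEND seq=251 -> out-of-order
Step 4: SEND seq=356 -> out-of-order

Answer: yes yes no no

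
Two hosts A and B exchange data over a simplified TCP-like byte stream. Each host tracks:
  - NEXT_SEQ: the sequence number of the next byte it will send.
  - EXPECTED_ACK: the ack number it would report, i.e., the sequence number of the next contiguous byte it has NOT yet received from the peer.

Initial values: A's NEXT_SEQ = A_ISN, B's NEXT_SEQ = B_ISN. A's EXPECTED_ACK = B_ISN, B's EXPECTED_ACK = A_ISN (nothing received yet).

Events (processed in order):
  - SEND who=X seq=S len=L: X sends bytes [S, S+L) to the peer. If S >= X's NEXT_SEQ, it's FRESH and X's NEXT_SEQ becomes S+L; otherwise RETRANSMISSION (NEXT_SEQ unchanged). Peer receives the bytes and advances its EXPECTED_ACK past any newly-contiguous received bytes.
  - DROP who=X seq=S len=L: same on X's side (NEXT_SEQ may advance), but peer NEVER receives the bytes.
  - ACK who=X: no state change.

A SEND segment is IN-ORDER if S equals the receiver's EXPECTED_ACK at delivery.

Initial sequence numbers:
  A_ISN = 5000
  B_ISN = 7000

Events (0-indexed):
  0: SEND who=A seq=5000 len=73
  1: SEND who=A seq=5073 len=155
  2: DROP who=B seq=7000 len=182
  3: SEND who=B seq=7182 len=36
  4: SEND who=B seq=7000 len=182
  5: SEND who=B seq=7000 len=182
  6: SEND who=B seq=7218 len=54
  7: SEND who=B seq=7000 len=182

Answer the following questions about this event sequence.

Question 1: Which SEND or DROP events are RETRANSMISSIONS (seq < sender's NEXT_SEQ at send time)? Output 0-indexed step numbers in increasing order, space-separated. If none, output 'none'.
Step 0: SEND seq=5000 -> fresh
Step 1: SEND seq=5073 -> fresh
Step 2: DROP seq=7000 -> fresh
Step 3: SEND seq=7182 -> fresh
Step 4: SEND seq=7000 -> retransmit
Step 5: SEND seq=7000 -> retransmit
Step 6: SEND seq=7218 -> fresh
Step 7: SEND seq=7000 -> retransmit

Answer: 4 5 7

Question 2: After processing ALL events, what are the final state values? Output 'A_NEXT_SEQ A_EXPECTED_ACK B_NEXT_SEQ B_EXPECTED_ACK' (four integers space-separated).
Answer: 5228 7272 7272 5228

Derivation:
After event 0: A_seq=5073 A_ack=7000 B_seq=7000 B_ack=5073
After event 1: A_seq=5228 A_ack=7000 B_seq=7000 B_ack=5228
After event 2: A_seq=5228 A_ack=7000 B_seq=7182 B_ack=5228
After event 3: A_seq=5228 A_ack=7000 B_seq=7218 B_ack=5228
After event 4: A_seq=5228 A_ack=7218 B_seq=7218 B_ack=5228
After event 5: A_seq=5228 A_ack=7218 B_seq=7218 B_ack=5228
After event 6: A_seq=5228 A_ack=7272 B_seq=7272 B_ack=5228
After event 7: A_seq=5228 A_ack=7272 B_seq=7272 B_ack=5228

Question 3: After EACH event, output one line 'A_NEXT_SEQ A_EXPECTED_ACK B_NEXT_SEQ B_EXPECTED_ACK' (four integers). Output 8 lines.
5073 7000 7000 5073
5228 7000 7000 5228
5228 7000 7182 5228
5228 7000 7218 5228
5228 7218 7218 5228
5228 7218 7218 5228
5228 7272 7272 5228
5228 7272 7272 5228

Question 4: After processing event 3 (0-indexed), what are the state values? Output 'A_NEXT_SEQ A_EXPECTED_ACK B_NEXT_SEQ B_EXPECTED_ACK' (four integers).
After event 0: A_seq=5073 A_ack=7000 B_seq=7000 B_ack=5073
After event 1: A_seq=5228 A_ack=7000 B_seq=7000 B_ack=5228
After event 2: A_seq=5228 A_ack=7000 B_seq=7182 B_ack=5228
After event 3: A_seq=5228 A_ack=7000 B_seq=7218 B_ack=5228

5228 7000 7218 5228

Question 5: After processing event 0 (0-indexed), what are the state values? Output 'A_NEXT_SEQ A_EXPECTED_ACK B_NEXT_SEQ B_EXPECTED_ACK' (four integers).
After event 0: A_seq=5073 A_ack=7000 B_seq=7000 B_ack=5073

5073 7000 7000 5073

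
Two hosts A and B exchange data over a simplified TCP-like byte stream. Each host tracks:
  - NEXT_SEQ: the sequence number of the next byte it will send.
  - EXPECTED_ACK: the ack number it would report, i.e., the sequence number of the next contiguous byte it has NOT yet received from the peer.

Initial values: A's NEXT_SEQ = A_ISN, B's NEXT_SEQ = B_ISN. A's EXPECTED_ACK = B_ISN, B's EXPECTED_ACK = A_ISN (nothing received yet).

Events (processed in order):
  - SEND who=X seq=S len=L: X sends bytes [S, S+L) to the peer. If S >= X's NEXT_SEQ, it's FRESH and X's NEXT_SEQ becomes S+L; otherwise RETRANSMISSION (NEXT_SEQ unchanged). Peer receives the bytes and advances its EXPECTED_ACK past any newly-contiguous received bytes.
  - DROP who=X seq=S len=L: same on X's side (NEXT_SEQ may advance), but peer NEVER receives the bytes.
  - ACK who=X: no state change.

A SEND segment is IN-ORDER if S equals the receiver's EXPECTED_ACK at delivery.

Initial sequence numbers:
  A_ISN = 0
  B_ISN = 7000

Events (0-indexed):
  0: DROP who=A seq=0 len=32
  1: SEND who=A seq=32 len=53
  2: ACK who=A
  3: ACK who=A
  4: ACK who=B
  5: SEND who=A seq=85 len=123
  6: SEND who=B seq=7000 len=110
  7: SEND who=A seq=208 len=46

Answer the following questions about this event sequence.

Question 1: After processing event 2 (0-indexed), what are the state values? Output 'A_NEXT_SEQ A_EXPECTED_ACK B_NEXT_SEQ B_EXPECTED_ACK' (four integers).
After event 0: A_seq=32 A_ack=7000 B_seq=7000 B_ack=0
After event 1: A_seq=85 A_ack=7000 B_seq=7000 B_ack=0
After event 2: A_seq=85 A_ack=7000 B_seq=7000 B_ack=0

85 7000 7000 0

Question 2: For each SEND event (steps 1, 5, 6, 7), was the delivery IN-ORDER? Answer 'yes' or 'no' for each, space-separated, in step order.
Answer: no no yes no

Derivation:
Step 1: SEND seq=32 -> out-of-order
Step 5: SEND seq=85 -> out-of-order
Step 6: SEND seq=7000 -> in-order
Step 7: SEND seq=208 -> out-of-order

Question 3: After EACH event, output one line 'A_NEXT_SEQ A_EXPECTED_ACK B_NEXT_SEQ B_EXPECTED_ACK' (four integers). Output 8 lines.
32 7000 7000 0
85 7000 7000 0
85 7000 7000 0
85 7000 7000 0
85 7000 7000 0
208 7000 7000 0
208 7110 7110 0
254 7110 7110 0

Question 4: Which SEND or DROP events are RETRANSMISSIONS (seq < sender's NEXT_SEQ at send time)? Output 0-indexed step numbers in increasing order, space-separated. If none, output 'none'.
Step 0: DROP seq=0 -> fresh
Step 1: SEND seq=32 -> fresh
Step 5: SEND seq=85 -> fresh
Step 6: SEND seq=7000 -> fresh
Step 7: SEND seq=208 -> fresh

Answer: none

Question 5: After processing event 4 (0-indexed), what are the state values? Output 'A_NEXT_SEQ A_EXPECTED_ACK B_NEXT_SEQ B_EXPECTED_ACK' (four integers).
After event 0: A_seq=32 A_ack=7000 B_seq=7000 B_ack=0
After event 1: A_seq=85 A_ack=7000 B_seq=7000 B_ack=0
After event 2: A_seq=85 A_ack=7000 B_seq=7000 B_ack=0
After event 3: A_seq=85 A_ack=7000 B_seq=7000 B_ack=0
After event 4: A_seq=85 A_ack=7000 B_seq=7000 B_ack=0

85 7000 7000 0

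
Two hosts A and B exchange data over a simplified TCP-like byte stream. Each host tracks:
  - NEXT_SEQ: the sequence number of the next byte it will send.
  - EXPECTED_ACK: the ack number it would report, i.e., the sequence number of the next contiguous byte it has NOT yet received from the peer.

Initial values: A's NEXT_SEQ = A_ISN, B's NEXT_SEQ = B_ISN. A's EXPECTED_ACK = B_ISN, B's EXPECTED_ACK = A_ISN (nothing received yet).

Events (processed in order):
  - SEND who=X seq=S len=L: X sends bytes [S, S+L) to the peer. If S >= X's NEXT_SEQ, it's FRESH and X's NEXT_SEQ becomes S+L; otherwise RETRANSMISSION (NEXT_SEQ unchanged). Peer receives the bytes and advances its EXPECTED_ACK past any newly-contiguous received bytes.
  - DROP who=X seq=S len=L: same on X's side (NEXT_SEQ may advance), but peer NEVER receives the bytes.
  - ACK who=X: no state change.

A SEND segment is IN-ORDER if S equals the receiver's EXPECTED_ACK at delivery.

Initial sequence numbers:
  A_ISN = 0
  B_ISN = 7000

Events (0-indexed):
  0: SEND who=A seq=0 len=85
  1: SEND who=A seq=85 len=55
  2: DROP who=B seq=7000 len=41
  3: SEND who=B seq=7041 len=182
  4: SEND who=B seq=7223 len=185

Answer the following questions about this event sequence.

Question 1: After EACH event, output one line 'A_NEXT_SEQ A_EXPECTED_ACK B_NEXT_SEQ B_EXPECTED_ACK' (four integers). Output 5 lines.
85 7000 7000 85
140 7000 7000 140
140 7000 7041 140
140 7000 7223 140
140 7000 7408 140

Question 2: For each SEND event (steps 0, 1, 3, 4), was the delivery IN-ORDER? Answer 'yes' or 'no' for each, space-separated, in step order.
Answer: yes yes no no

Derivation:
Step 0: SEND seq=0 -> in-order
Step 1: SEND seq=85 -> in-order
Step 3: SEND seq=7041 -> out-of-order
Step 4: SEND seq=7223 -> out-of-order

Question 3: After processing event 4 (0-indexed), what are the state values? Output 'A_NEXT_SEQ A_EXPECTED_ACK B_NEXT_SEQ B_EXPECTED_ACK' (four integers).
After event 0: A_seq=85 A_ack=7000 B_seq=7000 B_ack=85
After event 1: A_seq=140 A_ack=7000 B_seq=7000 B_ack=140
After event 2: A_seq=140 A_ack=7000 B_seq=7041 B_ack=140
After event 3: A_seq=140 A_ack=7000 B_seq=7223 B_ack=140
After event 4: A_seq=140 A_ack=7000 B_seq=7408 B_ack=140

140 7000 7408 140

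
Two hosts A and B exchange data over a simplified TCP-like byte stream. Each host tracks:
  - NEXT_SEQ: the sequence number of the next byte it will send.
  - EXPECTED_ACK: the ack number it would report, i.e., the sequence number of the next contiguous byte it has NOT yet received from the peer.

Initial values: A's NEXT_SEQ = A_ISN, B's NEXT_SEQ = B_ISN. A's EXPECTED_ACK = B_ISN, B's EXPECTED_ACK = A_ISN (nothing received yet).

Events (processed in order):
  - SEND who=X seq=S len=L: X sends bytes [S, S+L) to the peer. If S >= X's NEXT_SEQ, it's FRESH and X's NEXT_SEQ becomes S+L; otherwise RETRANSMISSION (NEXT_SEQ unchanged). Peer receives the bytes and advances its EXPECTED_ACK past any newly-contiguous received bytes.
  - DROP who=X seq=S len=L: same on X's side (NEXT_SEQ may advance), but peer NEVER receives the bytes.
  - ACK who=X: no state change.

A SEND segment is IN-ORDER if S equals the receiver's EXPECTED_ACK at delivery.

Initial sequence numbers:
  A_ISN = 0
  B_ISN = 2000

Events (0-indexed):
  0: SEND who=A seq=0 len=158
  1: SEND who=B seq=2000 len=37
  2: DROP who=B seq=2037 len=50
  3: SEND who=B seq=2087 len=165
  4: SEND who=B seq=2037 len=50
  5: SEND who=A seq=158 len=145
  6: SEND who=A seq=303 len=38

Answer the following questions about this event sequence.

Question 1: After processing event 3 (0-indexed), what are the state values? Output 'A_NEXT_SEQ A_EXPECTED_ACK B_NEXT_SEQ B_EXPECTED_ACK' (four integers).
After event 0: A_seq=158 A_ack=2000 B_seq=2000 B_ack=158
After event 1: A_seq=158 A_ack=2037 B_seq=2037 B_ack=158
After event 2: A_seq=158 A_ack=2037 B_seq=2087 B_ack=158
After event 3: A_seq=158 A_ack=2037 B_seq=2252 B_ack=158

158 2037 2252 158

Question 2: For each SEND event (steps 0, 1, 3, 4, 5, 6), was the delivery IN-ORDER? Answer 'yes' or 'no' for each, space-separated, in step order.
Step 0: SEND seq=0 -> in-order
Step 1: SEND seq=2000 -> in-order
Step 3: SEND seq=2087 -> out-of-order
Step 4: SEND seq=2037 -> in-order
Step 5: SEND seq=158 -> in-order
Step 6: SEND seq=303 -> in-order

Answer: yes yes no yes yes yes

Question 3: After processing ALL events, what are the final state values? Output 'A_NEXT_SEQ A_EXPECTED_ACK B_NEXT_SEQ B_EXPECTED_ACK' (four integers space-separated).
After event 0: A_seq=158 A_ack=2000 B_seq=2000 B_ack=158
After event 1: A_seq=158 A_ack=2037 B_seq=2037 B_ack=158
After event 2: A_seq=158 A_ack=2037 B_seq=2087 B_ack=158
After event 3: A_seq=158 A_ack=2037 B_seq=2252 B_ack=158
After event 4: A_seq=158 A_ack=2252 B_seq=2252 B_ack=158
After event 5: A_seq=303 A_ack=2252 B_seq=2252 B_ack=303
After event 6: A_seq=341 A_ack=2252 B_seq=2252 B_ack=341

Answer: 341 2252 2252 341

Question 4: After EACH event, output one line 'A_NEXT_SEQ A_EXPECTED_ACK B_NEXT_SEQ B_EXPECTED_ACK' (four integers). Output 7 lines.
158 2000 2000 158
158 2037 2037 158
158 2037 2087 158
158 2037 2252 158
158 2252 2252 158
303 2252 2252 303
341 2252 2252 341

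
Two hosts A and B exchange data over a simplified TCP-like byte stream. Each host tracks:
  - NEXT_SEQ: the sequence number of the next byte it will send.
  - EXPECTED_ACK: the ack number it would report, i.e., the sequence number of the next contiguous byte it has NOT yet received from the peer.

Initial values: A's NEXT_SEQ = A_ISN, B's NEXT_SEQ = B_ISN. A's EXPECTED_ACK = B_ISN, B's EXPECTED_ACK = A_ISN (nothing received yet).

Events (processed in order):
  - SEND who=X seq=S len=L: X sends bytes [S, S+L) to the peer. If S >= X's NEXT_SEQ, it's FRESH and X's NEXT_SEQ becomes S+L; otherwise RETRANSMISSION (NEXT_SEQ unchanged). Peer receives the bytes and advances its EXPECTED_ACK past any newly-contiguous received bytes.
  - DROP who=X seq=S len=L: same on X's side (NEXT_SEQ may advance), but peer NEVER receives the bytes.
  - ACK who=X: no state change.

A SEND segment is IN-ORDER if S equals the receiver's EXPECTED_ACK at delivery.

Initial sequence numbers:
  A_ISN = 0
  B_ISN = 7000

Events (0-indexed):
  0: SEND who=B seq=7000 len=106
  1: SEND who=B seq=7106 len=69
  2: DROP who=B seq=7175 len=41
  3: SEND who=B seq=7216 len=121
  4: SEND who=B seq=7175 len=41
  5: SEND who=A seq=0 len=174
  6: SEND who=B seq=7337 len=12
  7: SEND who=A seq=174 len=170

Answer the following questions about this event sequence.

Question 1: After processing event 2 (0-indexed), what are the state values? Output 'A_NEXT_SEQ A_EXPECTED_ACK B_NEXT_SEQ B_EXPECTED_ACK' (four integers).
After event 0: A_seq=0 A_ack=7106 B_seq=7106 B_ack=0
After event 1: A_seq=0 A_ack=7175 B_seq=7175 B_ack=0
After event 2: A_seq=0 A_ack=7175 B_seq=7216 B_ack=0

0 7175 7216 0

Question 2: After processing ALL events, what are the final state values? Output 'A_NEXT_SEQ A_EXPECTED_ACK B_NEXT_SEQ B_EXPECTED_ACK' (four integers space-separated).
After event 0: A_seq=0 A_ack=7106 B_seq=7106 B_ack=0
After event 1: A_seq=0 A_ack=7175 B_seq=7175 B_ack=0
After event 2: A_seq=0 A_ack=7175 B_seq=7216 B_ack=0
After event 3: A_seq=0 A_ack=7175 B_seq=7337 B_ack=0
After event 4: A_seq=0 A_ack=7337 B_seq=7337 B_ack=0
After event 5: A_seq=174 A_ack=7337 B_seq=7337 B_ack=174
After event 6: A_seq=174 A_ack=7349 B_seq=7349 B_ack=174
After event 7: A_seq=344 A_ack=7349 B_seq=7349 B_ack=344

Answer: 344 7349 7349 344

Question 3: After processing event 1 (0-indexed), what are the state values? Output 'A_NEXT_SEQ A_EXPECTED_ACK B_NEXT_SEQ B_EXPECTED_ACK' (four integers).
After event 0: A_seq=0 A_ack=7106 B_seq=7106 B_ack=0
After event 1: A_seq=0 A_ack=7175 B_seq=7175 B_ack=0

0 7175 7175 0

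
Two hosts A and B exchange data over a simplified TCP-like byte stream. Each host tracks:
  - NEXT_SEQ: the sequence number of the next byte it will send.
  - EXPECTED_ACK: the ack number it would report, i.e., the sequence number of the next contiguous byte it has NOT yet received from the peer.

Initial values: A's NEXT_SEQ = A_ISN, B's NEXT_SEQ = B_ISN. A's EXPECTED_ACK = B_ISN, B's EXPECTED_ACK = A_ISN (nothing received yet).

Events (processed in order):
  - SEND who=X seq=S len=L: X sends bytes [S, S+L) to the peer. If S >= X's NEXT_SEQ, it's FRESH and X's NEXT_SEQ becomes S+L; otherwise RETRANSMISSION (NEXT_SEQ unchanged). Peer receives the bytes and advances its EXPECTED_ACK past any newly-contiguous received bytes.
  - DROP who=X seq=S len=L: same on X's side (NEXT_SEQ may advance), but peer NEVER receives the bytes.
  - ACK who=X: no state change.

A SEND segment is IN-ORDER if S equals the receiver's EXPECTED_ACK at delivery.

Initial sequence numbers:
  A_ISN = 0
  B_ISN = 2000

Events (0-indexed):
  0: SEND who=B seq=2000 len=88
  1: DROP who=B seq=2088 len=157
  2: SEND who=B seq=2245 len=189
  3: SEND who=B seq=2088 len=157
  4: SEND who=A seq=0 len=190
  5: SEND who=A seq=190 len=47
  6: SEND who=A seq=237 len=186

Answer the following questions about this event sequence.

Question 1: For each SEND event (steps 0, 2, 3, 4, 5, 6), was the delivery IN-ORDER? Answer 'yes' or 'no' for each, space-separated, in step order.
Answer: yes no yes yes yes yes

Derivation:
Step 0: SEND seq=2000 -> in-order
Step 2: SEND seq=2245 -> out-of-order
Step 3: SEND seq=2088 -> in-order
Step 4: SEND seq=0 -> in-order
Step 5: SEND seq=190 -> in-order
Step 6: SEND seq=237 -> in-order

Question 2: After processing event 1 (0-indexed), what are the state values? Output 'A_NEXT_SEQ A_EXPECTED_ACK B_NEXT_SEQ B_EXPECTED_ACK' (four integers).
After event 0: A_seq=0 A_ack=2088 B_seq=2088 B_ack=0
After event 1: A_seq=0 A_ack=2088 B_seq=2245 B_ack=0

0 2088 2245 0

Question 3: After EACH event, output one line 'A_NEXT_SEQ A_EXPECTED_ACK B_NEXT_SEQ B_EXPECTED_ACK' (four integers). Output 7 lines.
0 2088 2088 0
0 2088 2245 0
0 2088 2434 0
0 2434 2434 0
190 2434 2434 190
237 2434 2434 237
423 2434 2434 423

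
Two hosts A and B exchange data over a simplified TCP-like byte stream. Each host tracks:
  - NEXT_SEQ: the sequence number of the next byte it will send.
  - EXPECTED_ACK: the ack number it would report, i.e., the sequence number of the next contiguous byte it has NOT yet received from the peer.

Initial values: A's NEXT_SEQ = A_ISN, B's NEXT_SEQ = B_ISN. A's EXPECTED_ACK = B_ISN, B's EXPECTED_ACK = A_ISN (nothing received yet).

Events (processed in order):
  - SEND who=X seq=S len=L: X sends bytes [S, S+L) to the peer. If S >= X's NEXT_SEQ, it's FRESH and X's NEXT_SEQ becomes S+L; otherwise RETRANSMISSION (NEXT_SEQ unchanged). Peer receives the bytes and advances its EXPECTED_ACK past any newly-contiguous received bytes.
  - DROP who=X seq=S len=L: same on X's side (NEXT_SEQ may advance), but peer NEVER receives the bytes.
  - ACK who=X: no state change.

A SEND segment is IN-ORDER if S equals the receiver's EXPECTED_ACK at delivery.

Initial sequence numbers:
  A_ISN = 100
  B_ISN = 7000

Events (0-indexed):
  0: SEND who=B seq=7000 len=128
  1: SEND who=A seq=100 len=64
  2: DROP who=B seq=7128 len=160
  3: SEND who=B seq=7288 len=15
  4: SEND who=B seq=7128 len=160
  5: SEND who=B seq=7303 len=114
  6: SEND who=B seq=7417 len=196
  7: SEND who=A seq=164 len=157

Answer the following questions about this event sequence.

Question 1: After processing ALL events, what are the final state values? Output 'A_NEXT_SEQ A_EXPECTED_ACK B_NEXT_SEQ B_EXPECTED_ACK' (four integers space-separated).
Answer: 321 7613 7613 321

Derivation:
After event 0: A_seq=100 A_ack=7128 B_seq=7128 B_ack=100
After event 1: A_seq=164 A_ack=7128 B_seq=7128 B_ack=164
After event 2: A_seq=164 A_ack=7128 B_seq=7288 B_ack=164
After event 3: A_seq=164 A_ack=7128 B_seq=7303 B_ack=164
After event 4: A_seq=164 A_ack=7303 B_seq=7303 B_ack=164
After event 5: A_seq=164 A_ack=7417 B_seq=7417 B_ack=164
After event 6: A_seq=164 A_ack=7613 B_seq=7613 B_ack=164
After event 7: A_seq=321 A_ack=7613 B_seq=7613 B_ack=321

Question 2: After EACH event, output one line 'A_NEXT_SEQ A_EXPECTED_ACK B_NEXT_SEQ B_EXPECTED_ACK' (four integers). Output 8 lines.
100 7128 7128 100
164 7128 7128 164
164 7128 7288 164
164 7128 7303 164
164 7303 7303 164
164 7417 7417 164
164 7613 7613 164
321 7613 7613 321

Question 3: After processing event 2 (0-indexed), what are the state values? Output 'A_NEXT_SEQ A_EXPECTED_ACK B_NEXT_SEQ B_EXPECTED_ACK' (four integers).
After event 0: A_seq=100 A_ack=7128 B_seq=7128 B_ack=100
After event 1: A_seq=164 A_ack=7128 B_seq=7128 B_ack=164
After event 2: A_seq=164 A_ack=7128 B_seq=7288 B_ack=164

164 7128 7288 164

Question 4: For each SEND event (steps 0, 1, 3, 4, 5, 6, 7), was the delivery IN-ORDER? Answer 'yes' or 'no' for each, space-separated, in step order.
Answer: yes yes no yes yes yes yes

Derivation:
Step 0: SEND seq=7000 -> in-order
Step 1: SEND seq=100 -> in-order
Step 3: SEND seq=7288 -> out-of-order
Step 4: SEND seq=7128 -> in-order
Step 5: SEND seq=7303 -> in-order
Step 6: SEND seq=7417 -> in-order
Step 7: SEND seq=164 -> in-order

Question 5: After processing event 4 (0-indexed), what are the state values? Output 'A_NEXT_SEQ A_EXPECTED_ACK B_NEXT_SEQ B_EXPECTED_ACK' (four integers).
After event 0: A_seq=100 A_ack=7128 B_seq=7128 B_ack=100
After event 1: A_seq=164 A_ack=7128 B_seq=7128 B_ack=164
After event 2: A_seq=164 A_ack=7128 B_seq=7288 B_ack=164
After event 3: A_seq=164 A_ack=7128 B_seq=7303 B_ack=164
After event 4: A_seq=164 A_ack=7303 B_seq=7303 B_ack=164

164 7303 7303 164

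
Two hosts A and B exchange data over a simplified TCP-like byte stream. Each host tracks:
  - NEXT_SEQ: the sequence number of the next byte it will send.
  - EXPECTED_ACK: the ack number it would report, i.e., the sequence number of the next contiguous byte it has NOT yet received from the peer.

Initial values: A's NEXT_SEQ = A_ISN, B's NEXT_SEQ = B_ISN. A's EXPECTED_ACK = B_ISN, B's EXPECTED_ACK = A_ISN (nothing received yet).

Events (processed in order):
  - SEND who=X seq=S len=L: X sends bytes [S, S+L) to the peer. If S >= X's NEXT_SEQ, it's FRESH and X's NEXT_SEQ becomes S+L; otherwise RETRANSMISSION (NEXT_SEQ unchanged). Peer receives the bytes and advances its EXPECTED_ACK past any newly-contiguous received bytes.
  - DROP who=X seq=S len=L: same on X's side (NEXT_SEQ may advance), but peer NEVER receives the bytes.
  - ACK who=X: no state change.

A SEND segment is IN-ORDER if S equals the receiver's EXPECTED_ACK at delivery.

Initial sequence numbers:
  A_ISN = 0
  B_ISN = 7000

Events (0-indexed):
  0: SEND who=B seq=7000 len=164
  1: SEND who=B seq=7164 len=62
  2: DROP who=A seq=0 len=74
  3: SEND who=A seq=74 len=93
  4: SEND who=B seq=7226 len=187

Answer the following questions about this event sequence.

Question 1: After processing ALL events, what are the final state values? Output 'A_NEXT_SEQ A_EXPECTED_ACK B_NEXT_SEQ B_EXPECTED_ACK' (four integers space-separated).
After event 0: A_seq=0 A_ack=7164 B_seq=7164 B_ack=0
After event 1: A_seq=0 A_ack=7226 B_seq=7226 B_ack=0
After event 2: A_seq=74 A_ack=7226 B_seq=7226 B_ack=0
After event 3: A_seq=167 A_ack=7226 B_seq=7226 B_ack=0
After event 4: A_seq=167 A_ack=7413 B_seq=7413 B_ack=0

Answer: 167 7413 7413 0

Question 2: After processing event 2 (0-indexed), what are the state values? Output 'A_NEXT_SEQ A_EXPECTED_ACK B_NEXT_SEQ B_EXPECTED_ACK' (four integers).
After event 0: A_seq=0 A_ack=7164 B_seq=7164 B_ack=0
After event 1: A_seq=0 A_ack=7226 B_seq=7226 B_ack=0
After event 2: A_seq=74 A_ack=7226 B_seq=7226 B_ack=0

74 7226 7226 0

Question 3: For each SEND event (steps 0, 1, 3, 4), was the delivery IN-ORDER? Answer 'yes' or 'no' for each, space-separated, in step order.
Step 0: SEND seq=7000 -> in-order
Step 1: SEND seq=7164 -> in-order
Step 3: SEND seq=74 -> out-of-order
Step 4: SEND seq=7226 -> in-order

Answer: yes yes no yes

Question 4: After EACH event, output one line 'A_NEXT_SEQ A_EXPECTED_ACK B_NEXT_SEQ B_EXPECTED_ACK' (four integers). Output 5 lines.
0 7164 7164 0
0 7226 7226 0
74 7226 7226 0
167 7226 7226 0
167 7413 7413 0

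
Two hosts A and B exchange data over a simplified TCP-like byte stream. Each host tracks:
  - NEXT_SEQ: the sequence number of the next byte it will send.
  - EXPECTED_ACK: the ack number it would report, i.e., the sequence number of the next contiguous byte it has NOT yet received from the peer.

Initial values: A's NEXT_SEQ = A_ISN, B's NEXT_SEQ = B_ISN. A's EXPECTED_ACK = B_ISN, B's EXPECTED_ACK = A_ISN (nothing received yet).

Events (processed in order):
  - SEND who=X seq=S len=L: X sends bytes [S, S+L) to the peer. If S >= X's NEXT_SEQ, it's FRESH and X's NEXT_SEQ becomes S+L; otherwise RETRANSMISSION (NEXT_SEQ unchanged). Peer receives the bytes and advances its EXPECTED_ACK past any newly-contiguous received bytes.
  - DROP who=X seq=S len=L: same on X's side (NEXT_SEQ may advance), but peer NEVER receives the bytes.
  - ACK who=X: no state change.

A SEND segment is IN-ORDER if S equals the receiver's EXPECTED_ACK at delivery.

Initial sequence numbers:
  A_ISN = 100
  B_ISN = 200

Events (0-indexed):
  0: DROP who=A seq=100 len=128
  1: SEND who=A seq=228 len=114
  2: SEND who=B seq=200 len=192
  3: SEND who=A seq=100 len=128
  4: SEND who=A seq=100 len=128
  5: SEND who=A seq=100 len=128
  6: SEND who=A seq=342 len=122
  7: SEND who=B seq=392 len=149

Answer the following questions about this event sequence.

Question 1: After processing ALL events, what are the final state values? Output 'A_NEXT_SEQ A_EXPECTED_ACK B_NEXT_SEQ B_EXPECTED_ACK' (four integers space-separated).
After event 0: A_seq=228 A_ack=200 B_seq=200 B_ack=100
After event 1: A_seq=342 A_ack=200 B_seq=200 B_ack=100
After event 2: A_seq=342 A_ack=392 B_seq=392 B_ack=100
After event 3: A_seq=342 A_ack=392 B_seq=392 B_ack=342
After event 4: A_seq=342 A_ack=392 B_seq=392 B_ack=342
After event 5: A_seq=342 A_ack=392 B_seq=392 B_ack=342
After event 6: A_seq=464 A_ack=392 B_seq=392 B_ack=464
After event 7: A_seq=464 A_ack=541 B_seq=541 B_ack=464

Answer: 464 541 541 464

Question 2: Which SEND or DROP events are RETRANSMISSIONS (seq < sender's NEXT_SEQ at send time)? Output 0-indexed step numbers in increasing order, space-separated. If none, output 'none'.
Step 0: DROP seq=100 -> fresh
Step 1: SEND seq=228 -> fresh
Step 2: SEND seq=200 -> fresh
Step 3: SEND seq=100 -> retransmit
Step 4: SEND seq=100 -> retransmit
Step 5: SEND seq=100 -> retransmit
Step 6: SEND seq=342 -> fresh
Step 7: SEND seq=392 -> fresh

Answer: 3 4 5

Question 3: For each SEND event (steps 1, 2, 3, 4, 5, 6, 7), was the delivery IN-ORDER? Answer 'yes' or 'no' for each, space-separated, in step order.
Step 1: SEND seq=228 -> out-of-order
Step 2: SEND seq=200 -> in-order
Step 3: SEND seq=100 -> in-order
Step 4: SEND seq=100 -> out-of-order
Step 5: SEND seq=100 -> out-of-order
Step 6: SEND seq=342 -> in-order
Step 7: SEND seq=392 -> in-order

Answer: no yes yes no no yes yes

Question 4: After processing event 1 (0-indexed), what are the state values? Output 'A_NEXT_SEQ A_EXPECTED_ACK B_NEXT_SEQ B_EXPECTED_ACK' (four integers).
After event 0: A_seq=228 A_ack=200 B_seq=200 B_ack=100
After event 1: A_seq=342 A_ack=200 B_seq=200 B_ack=100

342 200 200 100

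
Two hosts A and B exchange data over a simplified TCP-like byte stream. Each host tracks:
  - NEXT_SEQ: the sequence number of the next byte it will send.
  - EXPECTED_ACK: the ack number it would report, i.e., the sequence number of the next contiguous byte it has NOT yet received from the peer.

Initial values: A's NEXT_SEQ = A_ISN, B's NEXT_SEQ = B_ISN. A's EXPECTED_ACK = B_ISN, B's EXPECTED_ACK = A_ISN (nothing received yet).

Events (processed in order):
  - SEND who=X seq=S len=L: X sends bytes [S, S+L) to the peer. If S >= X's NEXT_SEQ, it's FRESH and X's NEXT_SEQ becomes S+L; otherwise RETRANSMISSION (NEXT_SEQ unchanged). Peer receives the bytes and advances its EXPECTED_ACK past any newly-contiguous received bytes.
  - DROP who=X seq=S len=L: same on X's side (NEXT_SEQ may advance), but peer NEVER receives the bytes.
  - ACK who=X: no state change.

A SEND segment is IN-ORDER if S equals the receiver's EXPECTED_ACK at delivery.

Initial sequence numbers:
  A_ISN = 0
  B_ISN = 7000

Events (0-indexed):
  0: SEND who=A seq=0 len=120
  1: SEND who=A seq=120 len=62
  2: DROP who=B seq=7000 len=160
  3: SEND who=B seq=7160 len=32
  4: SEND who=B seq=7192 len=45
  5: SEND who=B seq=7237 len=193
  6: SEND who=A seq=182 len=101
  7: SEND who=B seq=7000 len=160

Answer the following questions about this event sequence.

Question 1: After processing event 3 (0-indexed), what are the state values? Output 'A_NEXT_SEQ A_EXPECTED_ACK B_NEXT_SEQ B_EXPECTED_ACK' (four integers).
After event 0: A_seq=120 A_ack=7000 B_seq=7000 B_ack=120
After event 1: A_seq=182 A_ack=7000 B_seq=7000 B_ack=182
After event 2: A_seq=182 A_ack=7000 B_seq=7160 B_ack=182
After event 3: A_seq=182 A_ack=7000 B_seq=7192 B_ack=182

182 7000 7192 182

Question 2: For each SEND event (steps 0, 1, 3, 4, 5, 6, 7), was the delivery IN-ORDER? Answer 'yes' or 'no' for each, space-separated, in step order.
Step 0: SEND seq=0 -> in-order
Step 1: SEND seq=120 -> in-order
Step 3: SEND seq=7160 -> out-of-order
Step 4: SEND seq=7192 -> out-of-order
Step 5: SEND seq=7237 -> out-of-order
Step 6: SEND seq=182 -> in-order
Step 7: SEND seq=7000 -> in-order

Answer: yes yes no no no yes yes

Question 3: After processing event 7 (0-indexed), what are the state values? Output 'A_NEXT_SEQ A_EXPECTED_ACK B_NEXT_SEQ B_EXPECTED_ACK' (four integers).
After event 0: A_seq=120 A_ack=7000 B_seq=7000 B_ack=120
After event 1: A_seq=182 A_ack=7000 B_seq=7000 B_ack=182
After event 2: A_seq=182 A_ack=7000 B_seq=7160 B_ack=182
After event 3: A_seq=182 A_ack=7000 B_seq=7192 B_ack=182
After event 4: A_seq=182 A_ack=7000 B_seq=7237 B_ack=182
After event 5: A_seq=182 A_ack=7000 B_seq=7430 B_ack=182
After event 6: A_seq=283 A_ack=7000 B_seq=7430 B_ack=283
After event 7: A_seq=283 A_ack=7430 B_seq=7430 B_ack=283

283 7430 7430 283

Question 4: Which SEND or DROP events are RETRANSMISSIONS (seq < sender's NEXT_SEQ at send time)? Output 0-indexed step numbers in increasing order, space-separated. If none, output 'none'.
Answer: 7

Derivation:
Step 0: SEND seq=0 -> fresh
Step 1: SEND seq=120 -> fresh
Step 2: DROP seq=7000 -> fresh
Step 3: SEND seq=7160 -> fresh
Step 4: SEND seq=7192 -> fresh
Step 5: SEND seq=7237 -> fresh
Step 6: SEND seq=182 -> fresh
Step 7: SEND seq=7000 -> retransmit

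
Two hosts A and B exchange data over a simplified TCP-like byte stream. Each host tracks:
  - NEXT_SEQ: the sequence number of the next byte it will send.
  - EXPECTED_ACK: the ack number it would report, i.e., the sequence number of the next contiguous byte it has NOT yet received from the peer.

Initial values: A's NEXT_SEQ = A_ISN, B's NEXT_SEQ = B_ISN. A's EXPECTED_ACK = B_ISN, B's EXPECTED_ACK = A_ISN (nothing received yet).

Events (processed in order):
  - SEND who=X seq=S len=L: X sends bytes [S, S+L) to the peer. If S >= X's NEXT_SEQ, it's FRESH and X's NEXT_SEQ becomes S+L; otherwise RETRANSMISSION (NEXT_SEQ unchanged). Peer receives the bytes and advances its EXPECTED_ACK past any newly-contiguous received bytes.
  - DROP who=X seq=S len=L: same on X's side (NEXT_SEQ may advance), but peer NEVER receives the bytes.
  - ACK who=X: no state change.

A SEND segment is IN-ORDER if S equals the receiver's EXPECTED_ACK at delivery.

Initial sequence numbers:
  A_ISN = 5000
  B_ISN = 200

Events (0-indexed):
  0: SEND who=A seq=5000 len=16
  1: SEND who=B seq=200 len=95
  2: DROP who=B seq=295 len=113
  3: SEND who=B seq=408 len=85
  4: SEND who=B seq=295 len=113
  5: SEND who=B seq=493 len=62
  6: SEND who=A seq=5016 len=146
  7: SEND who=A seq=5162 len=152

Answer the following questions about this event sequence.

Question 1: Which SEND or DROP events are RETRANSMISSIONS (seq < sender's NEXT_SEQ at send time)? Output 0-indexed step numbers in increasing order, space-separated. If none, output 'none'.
Answer: 4

Derivation:
Step 0: SEND seq=5000 -> fresh
Step 1: SEND seq=200 -> fresh
Step 2: DROP seq=295 -> fresh
Step 3: SEND seq=408 -> fresh
Step 4: SEND seq=295 -> retransmit
Step 5: SEND seq=493 -> fresh
Step 6: SEND seq=5016 -> fresh
Step 7: SEND seq=5162 -> fresh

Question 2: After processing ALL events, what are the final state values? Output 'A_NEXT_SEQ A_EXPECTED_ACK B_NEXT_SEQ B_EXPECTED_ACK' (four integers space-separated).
Answer: 5314 555 555 5314

Derivation:
After event 0: A_seq=5016 A_ack=200 B_seq=200 B_ack=5016
After event 1: A_seq=5016 A_ack=295 B_seq=295 B_ack=5016
After event 2: A_seq=5016 A_ack=295 B_seq=408 B_ack=5016
After event 3: A_seq=5016 A_ack=295 B_seq=493 B_ack=5016
After event 4: A_seq=5016 A_ack=493 B_seq=493 B_ack=5016
After event 5: A_seq=5016 A_ack=555 B_seq=555 B_ack=5016
After event 6: A_seq=5162 A_ack=555 B_seq=555 B_ack=5162
After event 7: A_seq=5314 A_ack=555 B_seq=555 B_ack=5314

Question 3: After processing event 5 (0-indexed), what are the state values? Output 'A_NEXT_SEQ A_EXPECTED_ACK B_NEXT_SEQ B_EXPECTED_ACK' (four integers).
After event 0: A_seq=5016 A_ack=200 B_seq=200 B_ack=5016
After event 1: A_seq=5016 A_ack=295 B_seq=295 B_ack=5016
After event 2: A_seq=5016 A_ack=295 B_seq=408 B_ack=5016
After event 3: A_seq=5016 A_ack=295 B_seq=493 B_ack=5016
After event 4: A_seq=5016 A_ack=493 B_seq=493 B_ack=5016
After event 5: A_seq=5016 A_ack=555 B_seq=555 B_ack=5016

5016 555 555 5016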